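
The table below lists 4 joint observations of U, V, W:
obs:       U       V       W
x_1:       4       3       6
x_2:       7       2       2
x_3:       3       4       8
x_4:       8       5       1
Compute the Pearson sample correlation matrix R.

Step 1 — column means:
  mean(U) = (4 + 7 + 3 + 8) / 4 = 22/4 = 5.5
  mean(V) = (3 + 2 + 4 + 5) / 4 = 14/4 = 3.5
  mean(W) = (6 + 2 + 8 + 1) / 4 = 17/4 = 4.25

Step 2 — sample variances and covariances s[i,j] = (1/(n-1)) · Σ_k (x_{k,i} - mean_i) · (x_{k,j} - mean_j), with n-1 = 3:
  s[U,U] = ((-1.5)·(-1.5) + (1.5)·(1.5) + (-2.5)·(-2.5) + (2.5)·(2.5)) / 3 = 17/3 = 5.6667
  s[U,V] = ((-1.5)·(-0.5) + (1.5)·(-1.5) + (-2.5)·(0.5) + (2.5)·(1.5)) / 3 = 1/3 = 0.3333
  s[U,W] = ((-1.5)·(1.75) + (1.5)·(-2.25) + (-2.5)·(3.75) + (2.5)·(-3.25)) / 3 = -23.5/3 = -7.8333
  s[V,V] = ((-0.5)·(-0.5) + (-1.5)·(-1.5) + (0.5)·(0.5) + (1.5)·(1.5)) / 3 = 5/3 = 1.6667
  s[V,W] = ((-0.5)·(1.75) + (-1.5)·(-2.25) + (0.5)·(3.75) + (1.5)·(-3.25)) / 3 = -0.5/3 = -0.1667
  s[W,W] = ((1.75)·(1.75) + (-2.25)·(-2.25) + (3.75)·(3.75) + (-3.25)·(-3.25)) / 3 = 32.75/3 = 10.9167
  Sample standard deviations s_i = √(s[i,i]):
  s(U) = √(5.6667) = 2.3805
  s(V) = √(1.6667) = 1.291
  s(W) = √(10.9167) = 3.304

Step 3 — r_{ij} = s_{ij} / (s_i · s_j):
  r[U,U] = 1 (diagonal).
  r[U,V] = 0.3333 / (2.3805 · 1.291) = 0.3333 / 3.0732 = 0.1085
  r[U,W] = -7.8333 / (2.3805 · 3.304) = -7.8333 / 7.8652 = -0.996
  r[V,V] = 1 (diagonal).
  r[V,W] = -0.1667 / (1.291 · 3.304) = -0.1667 / 4.2655 = -0.0391
  r[W,W] = 1 (diagonal).

R is symmetric with unit diagonal. Assembling:

R = [[1, 0.1085, -0.996],
 [0.1085, 1, -0.0391],
 [-0.996, -0.0391, 1]]


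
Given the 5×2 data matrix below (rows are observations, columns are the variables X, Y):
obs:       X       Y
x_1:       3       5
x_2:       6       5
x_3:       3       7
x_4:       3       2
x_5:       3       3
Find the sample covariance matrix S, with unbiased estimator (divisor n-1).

Step 1 — column means:
  mean(X) = (3 + 6 + 3 + 3 + 3) / 5 = 18/5 = 3.6
  mean(Y) = (5 + 5 + 7 + 2 + 3) / 5 = 22/5 = 4.4

Step 2 — sample covariance S[i,j] = (1/(n-1)) · Σ_k (x_{k,i} - mean_i) · (x_{k,j} - mean_j), with n-1 = 4.
  S[X,X] = ((-0.6)·(-0.6) + (2.4)·(2.4) + (-0.6)·(-0.6) + (-0.6)·(-0.6) + (-0.6)·(-0.6)) / 4 = 7.2/4 = 1.8
  S[X,Y] = ((-0.6)·(0.6) + (2.4)·(0.6) + (-0.6)·(2.6) + (-0.6)·(-2.4) + (-0.6)·(-1.4)) / 4 = 1.8/4 = 0.45
  S[Y,Y] = ((0.6)·(0.6) + (0.6)·(0.6) + (2.6)·(2.6) + (-2.4)·(-2.4) + (-1.4)·(-1.4)) / 4 = 15.2/4 = 3.8

S is symmetric (S[j,i] = S[i,j]). Assembling:

S = [[1.8, 0.45],
 [0.45, 3.8]]


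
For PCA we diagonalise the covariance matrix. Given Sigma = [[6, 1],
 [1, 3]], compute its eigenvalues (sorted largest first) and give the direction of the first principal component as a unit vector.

Step 1 — characteristic polynomial of 2×2 Sigma:
  det(Sigma - λI) = λ² - trace · λ + det = 0.
  trace = 6 + 3 = 9, det = 6·3 - (1)² = 17.
Step 2 — discriminant:
  Δ = trace² - 4·det = 81 - 68 = 13.
Step 3 — eigenvalues:
  λ = (trace ± √Δ)/2 = (9 ± 3.6056)/2,
  λ_1 = 6.3028,  λ_2 = 2.6972.

Step 4 — unit eigenvector for λ_1: solve (Sigma - λ_1 I)v = 0. First row:
  (6 - 6.3028)·v_x + (1)·v_y = 0, i.e. (-0.3028)·v_x + (1)·v_y = 0,
  so v ∝ (b, λ_1 - a) = (1, 0.3028) = u.
  ||u|| = √((1)² + (0.3028)²) = √(1.0917) ≈ 1.0448,
  v_1 = u/||u|| ≈ (0.9571, 0.2898) (||v_1|| = 1).

λ_1 = 6.3028,  λ_2 = 2.6972;  v_1 ≈ (0.9571, 0.2898)


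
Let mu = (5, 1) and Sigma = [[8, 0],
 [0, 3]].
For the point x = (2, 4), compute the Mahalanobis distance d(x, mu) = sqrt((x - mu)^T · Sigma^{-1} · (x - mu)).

Step 1 — centre the observation: (x - mu) = (-3, 3).

Step 2 — invert Sigma. det(Sigma) = 8·3 - (0)² = 24.
  Sigma^{-1} = (1/det) · [[d, -b], [-b, a]] = [[0.125, 0],
 [0, 0.3333]].

Step 3 — form the quadratic (x - mu)^T · Sigma^{-1} · (x - mu):
  Sigma^{-1} · (x - mu) = (-0.375, 1).
  (x - mu)^T · [Sigma^{-1} · (x - mu)] = (-3)·(-0.375) + (3)·(1) = 4.125.

Step 4 — take square root: d = √(4.125) ≈ 2.031.

d(x, mu) = √(4.125) ≈ 2.031


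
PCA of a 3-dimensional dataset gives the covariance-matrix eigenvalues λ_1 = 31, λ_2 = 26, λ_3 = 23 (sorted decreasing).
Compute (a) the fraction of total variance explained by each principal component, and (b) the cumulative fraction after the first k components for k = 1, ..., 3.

Step 1 — total variance = trace(Sigma) = Σ λ_i = 31 + 26 + 23 = 80.

Step 2 — fraction explained by component i = λ_i / Σ λ:
  PC1: 31/80 = 0.3875
  PC2: 26/80 = 0.325
  PC3: 23/80 = 0.2875

Step 3 — cumulative fraction after k components = (λ_1 + ... + λ_k) / Σ λ:
  k = 1: 31/80 = 0.3875
  k = 2: (31 + 26)/80 = 57/80 = 0.7125
  k = 3: (31 + 26 + 23)/80 = 80/80 = 1

Summary (fraction, with percent):

explained: PC1 0.3875 (38.75%), PC2 0.325 (32.5%), PC3 0.2875 (28.75%);  cumulative: 0.3875, 0.7125, 1


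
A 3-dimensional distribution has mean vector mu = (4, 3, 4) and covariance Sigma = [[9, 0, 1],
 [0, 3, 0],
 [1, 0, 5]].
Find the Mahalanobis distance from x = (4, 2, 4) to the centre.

Step 1 — centre the observation: (x - mu) = (0, -1, 0).

Step 2 — invert Sigma (cofactor / det for 3×3, or solve directly):
  Sigma^{-1} = [[0.1136, 0, -0.0227],
 [0, 0.3333, 0],
 [-0.0227, 0, 0.2045]].

Step 3 — form the quadratic (x - mu)^T · Sigma^{-1} · (x - mu):
  Sigma^{-1} · (x - mu) = (0, -0.3333, 0).
  (x - mu)^T · [Sigma^{-1} · (x - mu)] = (0)·(0) + (-1)·(-0.3333) + (0)·(0) = 0.3333.

Step 4 — take square root: d = √(0.3333) ≈ 0.5774.

d(x, mu) = √(0.3333) ≈ 0.5774


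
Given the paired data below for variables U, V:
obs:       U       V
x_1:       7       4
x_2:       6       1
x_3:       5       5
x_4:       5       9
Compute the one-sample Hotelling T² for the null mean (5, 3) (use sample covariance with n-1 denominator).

Step 1 — sample mean vector:
  mean(U) = (7 + 6 + 5 + 5) / 4 = 23/4 = 5.75
  mean(V) = (4 + 1 + 5 + 9) / 4 = 19/4 = 4.75
  x̄ = (5.75, 4.75),  deviation x̄ - mu_0 = (5.75, 4.75) - (5, 3) = (0.75, 1.75).

Step 2 — sample covariance matrix, S[i,j] = (1/(n-1)) · Σ_k (x_{k,i} - mean_i) · (x_{k,j} - mean_j), divisor n-1 = 3:
  S[U,U] = ((1.25)·(1.25) + (0.25)·(0.25) + (-0.75)·(-0.75) + (-0.75)·(-0.75)) / 3 = 2.75/3 = 0.9167
  S[U,V] = ((1.25)·(-0.75) + (0.25)·(-3.75) + (-0.75)·(0.25) + (-0.75)·(4.25)) / 3 = -5.25/3 = -1.75
  S[V,V] = ((-0.75)·(-0.75) + (-3.75)·(-3.75) + (0.25)·(0.25) + (4.25)·(4.25)) / 3 = 32.75/3 = 10.9167
  S = [[0.9167, -1.75],
 [-1.75, 10.9167]].

Step 3 — invert S. det(S) = 0.9167·10.9167 - (-1.75)² = 6.9444.
  S^{-1} = (1/det) · [[d, -b], [-b, a]] = [[1.572, 0.252],
 [0.252, 0.132]].

Step 4 — quadratic form (x̄ - mu_0)^T · S^{-1} · (x̄ - mu_0):
  S^{-1} · (x̄ - mu_0) = (1.62, 0.42),
  (x̄ - mu_0)^T · [...] = (0.75)·(1.62) + (1.75)·(0.42) = 1.95.

Step 5 — scale by n: T² = 4 · 1.95 = 7.8.

T² ≈ 7.8


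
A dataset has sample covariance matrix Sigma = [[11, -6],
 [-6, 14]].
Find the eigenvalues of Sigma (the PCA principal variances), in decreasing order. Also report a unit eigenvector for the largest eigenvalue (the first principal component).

Step 1 — characteristic polynomial of 2×2 Sigma:
  det(Sigma - λI) = λ² - trace · λ + det = 0.
  trace = 11 + 14 = 25, det = 11·14 - (-6)² = 118.
Step 2 — discriminant:
  Δ = trace² - 4·det = 625 - 472 = 153.
Step 3 — eigenvalues:
  λ = (trace ± √Δ)/2 = (25 ± 12.3693)/2,
  λ_1 = 18.6847,  λ_2 = 6.3153.

Step 4 — unit eigenvector for λ_1: solve (Sigma - λ_1 I)v = 0. First row:
  (11 - 18.6847)·v_x + (-6)·v_y = 0, i.e. (-7.6847)·v_x + (-6)·v_y = 0,
  so v ∝ (b, λ_1 - a) = (-6, 7.6847); multiply by -1 so the first entry is positive: u = (6, -7.6847).
  ||u|| = √((6)² + (-7.6847)²) = √(95.054) ≈ 9.7496,
  v_1 = u/||u|| ≈ (0.6154, -0.7882) (||v_1|| = 1).

λ_1 = 18.6847,  λ_2 = 6.3153;  v_1 ≈ (0.6154, -0.7882)


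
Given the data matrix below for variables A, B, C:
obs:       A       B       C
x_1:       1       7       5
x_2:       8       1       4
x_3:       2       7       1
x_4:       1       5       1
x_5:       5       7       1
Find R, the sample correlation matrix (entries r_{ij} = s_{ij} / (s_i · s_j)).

Step 1 — column means:
  mean(A) = (1 + 8 + 2 + 1 + 5) / 5 = 17/5 = 3.4
  mean(B) = (7 + 1 + 7 + 5 + 7) / 5 = 27/5 = 5.4
  mean(C) = (5 + 4 + 1 + 1 + 1) / 5 = 12/5 = 2.4

Step 2 — sample variances and covariances s[i,j] = (1/(n-1)) · Σ_k (x_{k,i} - mean_i) · (x_{k,j} - mean_j), with n-1 = 4:
  s[A,A] = ((-2.4)·(-2.4) + (4.6)·(4.6) + (-1.4)·(-1.4) + (-2.4)·(-2.4) + (1.6)·(1.6)) / 4 = 37.2/4 = 9.3
  s[A,B] = ((-2.4)·(1.6) + (4.6)·(-4.4) + (-1.4)·(1.6) + (-2.4)·(-0.4) + (1.6)·(1.6)) / 4 = -22.8/4 = -5.7
  s[A,C] = ((-2.4)·(2.6) + (4.6)·(1.6) + (-1.4)·(-1.4) + (-2.4)·(-1.4) + (1.6)·(-1.4)) / 4 = 4.2/4 = 1.05
  s[B,B] = ((1.6)·(1.6) + (-4.4)·(-4.4) + (1.6)·(1.6) + (-0.4)·(-0.4) + (1.6)·(1.6)) / 4 = 27.2/4 = 6.8
  s[B,C] = ((1.6)·(2.6) + (-4.4)·(1.6) + (1.6)·(-1.4) + (-0.4)·(-1.4) + (1.6)·(-1.4)) / 4 = -6.8/4 = -1.7
  s[C,C] = ((2.6)·(2.6) + (1.6)·(1.6) + (-1.4)·(-1.4) + (-1.4)·(-1.4) + (-1.4)·(-1.4)) / 4 = 15.2/4 = 3.8
  Sample standard deviations s_i = √(s[i,i]):
  s(A) = √(9.3) = 3.0496
  s(B) = √(6.8) = 2.6077
  s(C) = √(3.8) = 1.9494

Step 3 — r_{ij} = s_{ij} / (s_i · s_j):
  r[A,A] = 1 (diagonal).
  r[A,B] = -5.7 / (3.0496 · 2.6077) = -5.7 / 7.9524 = -0.7168
  r[A,C] = 1.05 / (3.0496 · 1.9494) = 1.05 / 5.9447 = 0.1766
  r[B,B] = 1 (diagonal).
  r[B,C] = -1.7 / (2.6077 · 1.9494) = -1.7 / 5.0833 = -0.3344
  r[C,C] = 1 (diagonal).

R is symmetric with unit diagonal. Assembling:

R = [[1, -0.7168, 0.1766],
 [-0.7168, 1, -0.3344],
 [0.1766, -0.3344, 1]]


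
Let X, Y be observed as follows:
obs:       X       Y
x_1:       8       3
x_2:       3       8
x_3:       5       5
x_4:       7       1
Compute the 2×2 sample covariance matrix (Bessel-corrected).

Step 1 — column means:
  mean(X) = (8 + 3 + 5 + 7) / 4 = 23/4 = 5.75
  mean(Y) = (3 + 8 + 5 + 1) / 4 = 17/4 = 4.25

Step 2 — sample covariance S[i,j] = (1/(n-1)) · Σ_k (x_{k,i} - mean_i) · (x_{k,j} - mean_j), with n-1 = 3.
  S[X,X] = ((2.25)·(2.25) + (-2.75)·(-2.75) + (-0.75)·(-0.75) + (1.25)·(1.25)) / 3 = 14.75/3 = 4.9167
  S[X,Y] = ((2.25)·(-1.25) + (-2.75)·(3.75) + (-0.75)·(0.75) + (1.25)·(-3.25)) / 3 = -17.75/3 = -5.9167
  S[Y,Y] = ((-1.25)·(-1.25) + (3.75)·(3.75) + (0.75)·(0.75) + (-3.25)·(-3.25)) / 3 = 26.75/3 = 8.9167

S is symmetric (S[j,i] = S[i,j]). Assembling:

S = [[4.9167, -5.9167],
 [-5.9167, 8.9167]]


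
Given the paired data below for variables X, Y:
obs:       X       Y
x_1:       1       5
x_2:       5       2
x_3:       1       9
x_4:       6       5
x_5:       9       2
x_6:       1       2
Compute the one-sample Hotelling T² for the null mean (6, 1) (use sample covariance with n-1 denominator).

Step 1 — sample mean vector:
  mean(X) = (1 + 5 + 1 + 6 + 9 + 1) / 6 = 23/6 = 3.8333
  mean(Y) = (5 + 2 + 9 + 5 + 2 + 2) / 6 = 25/6 = 4.1667
  x̄ = (3.8333, 4.1667),  deviation x̄ - mu_0 = (3.8333, 4.1667) - (6, 1) = (-2.1667, 3.1667).

Step 2 — sample covariance matrix, S[i,j] = (1/(n-1)) · Σ_k (x_{k,i} - mean_i) · (x_{k,j} - mean_j), divisor n-1 = 5:
  S[X,X] = ((-2.8333)·(-2.8333) + (1.1667)·(1.1667) + (-2.8333)·(-2.8333) + (2.1667)·(2.1667) + (5.1667)·(5.1667) + (-2.8333)·(-2.8333)) / 5 = 56.8333/5 = 11.3667
  S[X,Y] = ((-2.8333)·(0.8333) + (1.1667)·(-2.1667) + (-2.8333)·(4.8333) + (2.1667)·(0.8333) + (5.1667)·(-2.1667) + (-2.8333)·(-2.1667)) / 5 = -21.8333/5 = -4.3667
  S[Y,Y] = ((0.8333)·(0.8333) + (-2.1667)·(-2.1667) + (4.8333)·(4.8333) + (0.8333)·(0.8333) + (-2.1667)·(-2.1667) + (-2.1667)·(-2.1667)) / 5 = 38.8333/5 = 7.7667
  S = [[11.3667, -4.3667],
 [-4.3667, 7.7667]].

Step 3 — invert S. det(S) = 11.3667·7.7667 - (-4.3667)² = 69.2133.
  S^{-1} = (1/det) · [[d, -b], [-b, a]] = [[0.1122, 0.0631],
 [0.0631, 0.1642]].

Step 4 — quadratic form (x̄ - mu_0)^T · S^{-1} · (x̄ - mu_0):
  S^{-1} · (x̄ - mu_0) = (-0.0433, 0.3834),
  (x̄ - mu_0)^T · [...] = (-2.1667)·(-0.0433) + (3.1667)·(0.3834) = 1.3079.

Step 5 — scale by n: T² = 6 · 1.3079 = 7.8472.

T² ≈ 7.8472


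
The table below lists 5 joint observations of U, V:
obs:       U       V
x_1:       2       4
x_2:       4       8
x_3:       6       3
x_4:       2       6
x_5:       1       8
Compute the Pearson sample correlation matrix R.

Step 1 — column means:
  mean(U) = (2 + 4 + 6 + 2 + 1) / 5 = 15/5 = 3
  mean(V) = (4 + 8 + 3 + 6 + 8) / 5 = 29/5 = 5.8

Step 2 — sample variances and covariances s[i,j] = (1/(n-1)) · Σ_k (x_{k,i} - mean_i) · (x_{k,j} - mean_j), with n-1 = 4:
  s[U,U] = ((-1)·(-1) + (1)·(1) + (3)·(3) + (-1)·(-1) + (-2)·(-2)) / 4 = 16/4 = 4
  s[U,V] = ((-1)·(-1.8) + (1)·(2.2) + (3)·(-2.8) + (-1)·(0.2) + (-2)·(2.2)) / 4 = -9/4 = -2.25
  s[V,V] = ((-1.8)·(-1.8) + (2.2)·(2.2) + (-2.8)·(-2.8) + (0.2)·(0.2) + (2.2)·(2.2)) / 4 = 20.8/4 = 5.2
  Sample standard deviations s_i = √(s[i,i]):
  s(U) = √(4) = 2
  s(V) = √(5.2) = 2.2804

Step 3 — r_{ij} = s_{ij} / (s_i · s_j):
  r[U,U] = 1 (diagonal).
  r[U,V] = -2.25 / (2 · 2.2804) = -2.25 / 4.5607 = -0.4933
  r[V,V] = 1 (diagonal).

R is symmetric with unit diagonal. Assembling:

R = [[1, -0.4933],
 [-0.4933, 1]]


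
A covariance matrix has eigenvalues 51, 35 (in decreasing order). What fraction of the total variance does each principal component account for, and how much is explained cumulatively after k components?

Step 1 — total variance = trace(Sigma) = Σ λ_i = 51 + 35 = 86.

Step 2 — fraction explained by component i = λ_i / Σ λ:
  PC1: 51/86 = 0.593
  PC2: 35/86 = 0.407

Step 3 — cumulative fraction after k components = (λ_1 + ... + λ_k) / Σ λ:
  k = 1: 51/86 = 0.593
  k = 2: (51 + 35)/86 = 86/86 = 1

Summary (fraction, with percent):

explained: PC1 0.593 (59.3%), PC2 0.407 (40.7%);  cumulative: 0.593, 1


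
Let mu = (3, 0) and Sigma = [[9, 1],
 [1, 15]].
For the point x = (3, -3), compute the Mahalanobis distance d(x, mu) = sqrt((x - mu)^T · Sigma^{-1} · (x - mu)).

Step 1 — centre the observation: (x - mu) = (0, -3).

Step 2 — invert Sigma. det(Sigma) = 9·15 - (1)² = 134.
  Sigma^{-1} = (1/det) · [[d, -b], [-b, a]] = [[0.1119, -0.0075],
 [-0.0075, 0.0672]].

Step 3 — form the quadratic (x - mu)^T · Sigma^{-1} · (x - mu):
  Sigma^{-1} · (x - mu) = (0.0224, -0.2015).
  (x - mu)^T · [Sigma^{-1} · (x - mu)] = (0)·(0.0224) + (-3)·(-0.2015) = 0.6045.

Step 4 — take square root: d = √(0.6045) ≈ 0.7775.

d(x, mu) = √(0.6045) ≈ 0.7775


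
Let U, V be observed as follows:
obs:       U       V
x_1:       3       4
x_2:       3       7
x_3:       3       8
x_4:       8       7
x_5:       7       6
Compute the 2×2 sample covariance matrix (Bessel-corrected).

Step 1 — column means:
  mean(U) = (3 + 3 + 3 + 8 + 7) / 5 = 24/5 = 4.8
  mean(V) = (4 + 7 + 8 + 7 + 6) / 5 = 32/5 = 6.4

Step 2 — sample covariance S[i,j] = (1/(n-1)) · Σ_k (x_{k,i} - mean_i) · (x_{k,j} - mean_j), with n-1 = 4.
  S[U,U] = ((-1.8)·(-1.8) + (-1.8)·(-1.8) + (-1.8)·(-1.8) + (3.2)·(3.2) + (2.2)·(2.2)) / 4 = 24.8/4 = 6.2
  S[U,V] = ((-1.8)·(-2.4) + (-1.8)·(0.6) + (-1.8)·(1.6) + (3.2)·(0.6) + (2.2)·(-0.4)) / 4 = 1.4/4 = 0.35
  S[V,V] = ((-2.4)·(-2.4) + (0.6)·(0.6) + (1.6)·(1.6) + (0.6)·(0.6) + (-0.4)·(-0.4)) / 4 = 9.2/4 = 2.3

S is symmetric (S[j,i] = S[i,j]). Assembling:

S = [[6.2, 0.35],
 [0.35, 2.3]]


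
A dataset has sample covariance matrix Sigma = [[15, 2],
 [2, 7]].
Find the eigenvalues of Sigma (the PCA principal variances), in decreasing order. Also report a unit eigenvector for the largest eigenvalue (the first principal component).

Step 1 — characteristic polynomial of 2×2 Sigma:
  det(Sigma - λI) = λ² - trace · λ + det = 0.
  trace = 15 + 7 = 22, det = 15·7 - (2)² = 101.
Step 2 — discriminant:
  Δ = trace² - 4·det = 484 - 404 = 80.
Step 3 — eigenvalues:
  λ = (trace ± √Δ)/2 = (22 ± 8.9443)/2,
  λ_1 = 15.4721,  λ_2 = 6.5279.

Step 4 — unit eigenvector for λ_1: solve (Sigma - λ_1 I)v = 0. First row:
  (15 - 15.4721)·v_x + (2)·v_y = 0, i.e. (-0.4721)·v_x + (2)·v_y = 0,
  so v ∝ (b, λ_1 - a) = (2, 0.4721) = u.
  ||u|| = √((2)² + (0.4721)²) = √(4.2229) ≈ 2.055,
  v_1 = u/||u|| ≈ (0.9732, 0.2298) (||v_1|| = 1).

λ_1 = 15.4721,  λ_2 = 6.5279;  v_1 ≈ (0.9732, 0.2298)


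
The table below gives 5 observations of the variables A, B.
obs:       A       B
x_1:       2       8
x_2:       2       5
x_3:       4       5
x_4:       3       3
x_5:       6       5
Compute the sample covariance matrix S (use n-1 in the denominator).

Step 1 — column means:
  mean(A) = (2 + 2 + 4 + 3 + 6) / 5 = 17/5 = 3.4
  mean(B) = (8 + 5 + 5 + 3 + 5) / 5 = 26/5 = 5.2

Step 2 — sample covariance S[i,j] = (1/(n-1)) · Σ_k (x_{k,i} - mean_i) · (x_{k,j} - mean_j), with n-1 = 4.
  S[A,A] = ((-1.4)·(-1.4) + (-1.4)·(-1.4) + (0.6)·(0.6) + (-0.4)·(-0.4) + (2.6)·(2.6)) / 4 = 11.2/4 = 2.8
  S[A,B] = ((-1.4)·(2.8) + (-1.4)·(-0.2) + (0.6)·(-0.2) + (-0.4)·(-2.2) + (2.6)·(-0.2)) / 4 = -3.4/4 = -0.85
  S[B,B] = ((2.8)·(2.8) + (-0.2)·(-0.2) + (-0.2)·(-0.2) + (-2.2)·(-2.2) + (-0.2)·(-0.2)) / 4 = 12.8/4 = 3.2

S is symmetric (S[j,i] = S[i,j]). Assembling:

S = [[2.8, -0.85],
 [-0.85, 3.2]]


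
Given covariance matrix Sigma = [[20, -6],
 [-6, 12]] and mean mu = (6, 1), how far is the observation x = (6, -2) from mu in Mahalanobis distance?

Step 1 — centre the observation: (x - mu) = (0, -3).

Step 2 — invert Sigma. det(Sigma) = 20·12 - (-6)² = 204.
  Sigma^{-1} = (1/det) · [[d, -b], [-b, a]] = [[0.0588, 0.0294],
 [0.0294, 0.098]].

Step 3 — form the quadratic (x - mu)^T · Sigma^{-1} · (x - mu):
  Sigma^{-1} · (x - mu) = (-0.0882, -0.2941).
  (x - mu)^T · [Sigma^{-1} · (x - mu)] = (0)·(-0.0882) + (-3)·(-0.2941) = 0.8824.

Step 4 — take square root: d = √(0.8824) ≈ 0.9393.

d(x, mu) = √(0.8824) ≈ 0.9393


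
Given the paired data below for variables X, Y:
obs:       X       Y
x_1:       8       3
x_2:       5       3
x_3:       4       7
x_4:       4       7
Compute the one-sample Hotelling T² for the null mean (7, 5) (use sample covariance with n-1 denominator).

Step 1 — sample mean vector:
  mean(X) = (8 + 5 + 4 + 4) / 4 = 21/4 = 5.25
  mean(Y) = (3 + 3 + 7 + 7) / 4 = 20/4 = 5
  x̄ = (5.25, 5),  deviation x̄ - mu_0 = (5.25, 5) - (7, 5) = (-1.75, 0).

Step 2 — sample covariance matrix, S[i,j] = (1/(n-1)) · Σ_k (x_{k,i} - mean_i) · (x_{k,j} - mean_j), divisor n-1 = 3:
  S[X,X] = ((2.75)·(2.75) + (-0.25)·(-0.25) + (-1.25)·(-1.25) + (-1.25)·(-1.25)) / 3 = 10.75/3 = 3.5833
  S[X,Y] = ((2.75)·(-2) + (-0.25)·(-2) + (-1.25)·(2) + (-1.25)·(2)) / 3 = -10/3 = -3.3333
  S[Y,Y] = ((-2)·(-2) + (-2)·(-2) + (2)·(2) + (2)·(2)) / 3 = 16/3 = 5.3333
  S = [[3.5833, -3.3333],
 [-3.3333, 5.3333]].

Step 3 — invert S. det(S) = 3.5833·5.3333 - (-3.3333)² = 8.
  S^{-1} = (1/det) · [[d, -b], [-b, a]] = [[0.6667, 0.4167],
 [0.4167, 0.4479]].

Step 4 — quadratic form (x̄ - mu_0)^T · S^{-1} · (x̄ - mu_0):
  S^{-1} · (x̄ - mu_0) = (-1.1667, -0.7292),
  (x̄ - mu_0)^T · [...] = (-1.75)·(-1.1667) + (0)·(-0.7292) = 2.0417.

Step 5 — scale by n: T² = 4 · 2.0417 = 8.1667.

T² ≈ 8.1667


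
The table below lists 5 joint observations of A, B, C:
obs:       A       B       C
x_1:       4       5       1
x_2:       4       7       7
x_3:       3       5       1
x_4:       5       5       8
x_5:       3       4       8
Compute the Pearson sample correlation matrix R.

Step 1 — column means:
  mean(A) = (4 + 4 + 3 + 5 + 3) / 5 = 19/5 = 3.8
  mean(B) = (5 + 7 + 5 + 5 + 4) / 5 = 26/5 = 5.2
  mean(C) = (1 + 7 + 1 + 8 + 8) / 5 = 25/5 = 5

Step 2 — sample variances and covariances s[i,j] = (1/(n-1)) · Σ_k (x_{k,i} - mean_i) · (x_{k,j} - mean_j), with n-1 = 4:
  s[A,A] = ((0.2)·(0.2) + (0.2)·(0.2) + (-0.8)·(-0.8) + (1.2)·(1.2) + (-0.8)·(-0.8)) / 4 = 2.8/4 = 0.7
  s[A,B] = ((0.2)·(-0.2) + (0.2)·(1.8) + (-0.8)·(-0.2) + (1.2)·(-0.2) + (-0.8)·(-1.2)) / 4 = 1.2/4 = 0.3
  s[A,C] = ((0.2)·(-4) + (0.2)·(2) + (-0.8)·(-4) + (1.2)·(3) + (-0.8)·(3)) / 4 = 4/4 = 1
  s[B,B] = ((-0.2)·(-0.2) + (1.8)·(1.8) + (-0.2)·(-0.2) + (-0.2)·(-0.2) + (-1.2)·(-1.2)) / 4 = 4.8/4 = 1.2
  s[B,C] = ((-0.2)·(-4) + (1.8)·(2) + (-0.2)·(-4) + (-0.2)·(3) + (-1.2)·(3)) / 4 = 1/4 = 0.25
  s[C,C] = ((-4)·(-4) + (2)·(2) + (-4)·(-4) + (3)·(3) + (3)·(3)) / 4 = 54/4 = 13.5
  Sample standard deviations s_i = √(s[i,i]):
  s(A) = √(0.7) = 0.8367
  s(B) = √(1.2) = 1.0954
  s(C) = √(13.5) = 3.6742

Step 3 — r_{ij} = s_{ij} / (s_i · s_j):
  r[A,A] = 1 (diagonal).
  r[A,B] = 0.3 / (0.8367 · 1.0954) = 0.3 / 0.9165 = 0.3273
  r[A,C] = 1 / (0.8367 · 3.6742) = 1 / 3.0741 = 0.3253
  r[B,B] = 1 (diagonal).
  r[B,C] = 0.25 / (1.0954 · 3.6742) = 0.25 / 4.0249 = 0.0621
  r[C,C] = 1 (diagonal).

R is symmetric with unit diagonal. Assembling:

R = [[1, 0.3273, 0.3253],
 [0.3273, 1, 0.0621],
 [0.3253, 0.0621, 1]]


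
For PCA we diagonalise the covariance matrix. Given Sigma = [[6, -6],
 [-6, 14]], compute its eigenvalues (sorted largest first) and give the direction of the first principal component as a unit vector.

Step 1 — characteristic polynomial of 2×2 Sigma:
  det(Sigma - λI) = λ² - trace · λ + det = 0.
  trace = 6 + 14 = 20, det = 6·14 - (-6)² = 48.
Step 2 — discriminant:
  Δ = trace² - 4·det = 400 - 192 = 208.
Step 3 — eigenvalues:
  λ = (trace ± √Δ)/2 = (20 ± 14.4222)/2,
  λ_1 = 17.2111,  λ_2 = 2.7889.

Step 4 — unit eigenvector for λ_1: solve (Sigma - λ_1 I)v = 0. First row:
  (6 - 17.2111)·v_x + (-6)·v_y = 0, i.e. (-11.2111)·v_x + (-6)·v_y = 0,
  so v ∝ (b, λ_1 - a) = (-6, 11.2111); multiply by -1 so the first entry is positive: u = (6, -11.2111).
  ||u|| = √((6)² + (-11.2111)²) = √(161.6888) ≈ 12.7157,
  v_1 = u/||u|| ≈ (0.4719, -0.8817) (||v_1|| = 1).

λ_1 = 17.2111,  λ_2 = 2.7889;  v_1 ≈ (0.4719, -0.8817)


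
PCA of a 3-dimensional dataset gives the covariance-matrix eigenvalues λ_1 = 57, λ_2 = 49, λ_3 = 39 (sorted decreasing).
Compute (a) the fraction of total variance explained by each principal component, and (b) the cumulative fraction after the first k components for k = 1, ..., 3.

Step 1 — total variance = trace(Sigma) = Σ λ_i = 57 + 49 + 39 = 145.

Step 2 — fraction explained by component i = λ_i / Σ λ:
  PC1: 57/145 = 0.3931
  PC2: 49/145 = 0.3379
  PC3: 39/145 = 0.269

Step 3 — cumulative fraction after k components = (λ_1 + ... + λ_k) / Σ λ:
  k = 1: 57/145 = 0.3931
  k = 2: (57 + 49)/145 = 106/145 = 0.731
  k = 3: (57 + 49 + 39)/145 = 145/145 = 1

Summary (fraction, with percent):

explained: PC1 0.3931 (39.31%), PC2 0.3379 (33.79%), PC3 0.269 (26.9%);  cumulative: 0.3931, 0.731, 1


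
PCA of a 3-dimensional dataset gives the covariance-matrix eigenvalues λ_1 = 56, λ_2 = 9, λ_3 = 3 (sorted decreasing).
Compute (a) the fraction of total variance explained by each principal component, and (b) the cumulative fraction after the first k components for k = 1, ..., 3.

Step 1 — total variance = trace(Sigma) = Σ λ_i = 56 + 9 + 3 = 68.

Step 2 — fraction explained by component i = λ_i / Σ λ:
  PC1: 56/68 = 0.8235
  PC2: 9/68 = 0.1324
  PC3: 3/68 = 0.0441

Step 3 — cumulative fraction after k components = (λ_1 + ... + λ_k) / Σ λ:
  k = 1: 56/68 = 0.8235
  k = 2: (56 + 9)/68 = 65/68 = 0.9559
  k = 3: (56 + 9 + 3)/68 = 68/68 = 1

Summary (fraction, with percent):

explained: PC1 0.8235 (82.35%), PC2 0.1324 (13.24%), PC3 0.0441 (4.41%);  cumulative: 0.8235, 0.9559, 1


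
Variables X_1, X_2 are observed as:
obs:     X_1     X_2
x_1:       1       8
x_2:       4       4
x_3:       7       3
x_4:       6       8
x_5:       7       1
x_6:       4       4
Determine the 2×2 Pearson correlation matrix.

Step 1 — column means:
  mean(X_1) = (1 + 4 + 7 + 6 + 7 + 4) / 6 = 29/6 = 4.8333
  mean(X_2) = (8 + 4 + 3 + 8 + 1 + 4) / 6 = 28/6 = 4.6667

Step 2 — sample variances and covariances s[i,j] = (1/(n-1)) · Σ_k (x_{k,i} - mean_i) · (x_{k,j} - mean_j), with n-1 = 5:
  s[X_1,X_1] = ((-3.8333)·(-3.8333) + (-0.8333)·(-0.8333) + (2.1667)·(2.1667) + (1.1667)·(1.1667) + (2.1667)·(2.1667) + (-0.8333)·(-0.8333)) / 5 = 26.8333/5 = 5.3667
  s[X_1,X_2] = ((-3.8333)·(3.3333) + (-0.8333)·(-0.6667) + (2.1667)·(-1.6667) + (1.1667)·(3.3333) + (2.1667)·(-3.6667) + (-0.8333)·(-0.6667)) / 5 = -19.3333/5 = -3.8667
  s[X_2,X_2] = ((3.3333)·(3.3333) + (-0.6667)·(-0.6667) + (-1.6667)·(-1.6667) + (3.3333)·(3.3333) + (-3.6667)·(-3.6667) + (-0.6667)·(-0.6667)) / 5 = 39.3333/5 = 7.8667
  Sample standard deviations s_i = √(s[i,i]):
  s(X_1) = √(5.3667) = 2.3166
  s(X_2) = √(7.8667) = 2.8048

Step 3 — r_{ij} = s_{ij} / (s_i · s_j):
  r[X_1,X_1] = 1 (diagonal).
  r[X_1,X_2] = -3.8667 / (2.3166 · 2.8048) = -3.8667 / 6.4975 = -0.5951
  r[X_2,X_2] = 1 (diagonal).

R is symmetric with unit diagonal. Assembling:

R = [[1, -0.5951],
 [-0.5951, 1]]


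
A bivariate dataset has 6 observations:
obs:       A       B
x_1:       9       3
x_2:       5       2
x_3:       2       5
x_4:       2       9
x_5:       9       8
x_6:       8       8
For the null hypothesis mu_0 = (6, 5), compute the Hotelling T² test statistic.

Step 1 — sample mean vector:
  mean(A) = (9 + 5 + 2 + 2 + 9 + 8) / 6 = 35/6 = 5.8333
  mean(B) = (3 + 2 + 5 + 9 + 8 + 8) / 6 = 35/6 = 5.8333
  x̄ = (5.8333, 5.8333),  deviation x̄ - mu_0 = (5.8333, 5.8333) - (6, 5) = (-0.1667, 0.8333).

Step 2 — sample covariance matrix, S[i,j] = (1/(n-1)) · Σ_k (x_{k,i} - mean_i) · (x_{k,j} - mean_j), divisor n-1 = 5:
  S[A,A] = ((3.1667)·(3.1667) + (-0.8333)·(-0.8333) + (-3.8333)·(-3.8333) + (-3.8333)·(-3.8333) + (3.1667)·(3.1667) + (2.1667)·(2.1667)) / 5 = 54.8333/5 = 10.9667
  S[A,B] = ((3.1667)·(-2.8333) + (-0.8333)·(-3.8333) + (-3.8333)·(-0.8333) + (-3.8333)·(3.1667) + (3.1667)·(2.1667) + (2.1667)·(2.1667)) / 5 = -3.1667/5 = -0.6333
  S[B,B] = ((-2.8333)·(-2.8333) + (-3.8333)·(-3.8333) + (-0.8333)·(-0.8333) + (3.1667)·(3.1667) + (2.1667)·(2.1667) + (2.1667)·(2.1667)) / 5 = 42.8333/5 = 8.5667
  S = [[10.9667, -0.6333],
 [-0.6333, 8.5667]].

Step 3 — invert S. det(S) = 10.9667·8.5667 - (-0.6333)² = 93.5467.
  S^{-1} = (1/det) · [[d, -b], [-b, a]] = [[0.0916, 0.0068],
 [0.0068, 0.1172]].

Step 4 — quadratic form (x̄ - mu_0)^T · S^{-1} · (x̄ - mu_0):
  S^{-1} · (x̄ - mu_0) = (-0.0096, 0.0966),
  (x̄ - mu_0)^T · [...] = (-0.1667)·(-0.0096) + (0.8333)·(0.0966) = 0.0821.

Step 5 — scale by n: T² = 6 · 0.0821 = 0.4924.

T² ≈ 0.4924


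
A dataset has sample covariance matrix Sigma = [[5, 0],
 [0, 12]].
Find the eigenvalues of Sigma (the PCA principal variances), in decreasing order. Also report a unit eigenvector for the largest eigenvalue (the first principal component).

Step 1 — characteristic polynomial of 2×2 Sigma:
  det(Sigma - λI) = λ² - trace · λ + det = 0.
  trace = 5 + 12 = 17, det = 5·12 - (0)² = 60.
Step 2 — discriminant:
  Δ = trace² - 4·det = 289 - 240 = 49.
Step 3 — eigenvalues:
  λ = (trace ± √Δ)/2 = (17 ± 7)/2,
  λ_1 = 12,  λ_2 = 5.

Step 4 — unit eigenvector for λ_1: Sigma is diagonal, so its eigenvectors are the coordinate axes. λ_1 = 12 is the diagonal entry on the second coordinate axis, hence
  v_1 = (0, 1) (||v_1|| = 1).

λ_1 = 12,  λ_2 = 5;  v_1 ≈ (0, 1)


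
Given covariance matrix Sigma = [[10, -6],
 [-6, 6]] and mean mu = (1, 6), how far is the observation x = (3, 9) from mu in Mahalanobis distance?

Step 1 — centre the observation: (x - mu) = (2, 3).

Step 2 — invert Sigma. det(Sigma) = 10·6 - (-6)² = 24.
  Sigma^{-1} = (1/det) · [[d, -b], [-b, a]] = [[0.25, 0.25],
 [0.25, 0.4167]].

Step 3 — form the quadratic (x - mu)^T · Sigma^{-1} · (x - mu):
  Sigma^{-1} · (x - mu) = (1.25, 1.75).
  (x - mu)^T · [Sigma^{-1} · (x - mu)] = (2)·(1.25) + (3)·(1.75) = 7.75.

Step 4 — take square root: d = √(7.75) ≈ 2.7839.

d(x, mu) = √(7.75) ≈ 2.7839


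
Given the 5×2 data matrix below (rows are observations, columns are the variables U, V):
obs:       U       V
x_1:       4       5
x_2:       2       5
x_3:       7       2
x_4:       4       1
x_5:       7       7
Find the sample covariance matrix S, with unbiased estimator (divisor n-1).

Step 1 — column means:
  mean(U) = (4 + 2 + 7 + 4 + 7) / 5 = 24/5 = 4.8
  mean(V) = (5 + 5 + 2 + 1 + 7) / 5 = 20/5 = 4

Step 2 — sample covariance S[i,j] = (1/(n-1)) · Σ_k (x_{k,i} - mean_i) · (x_{k,j} - mean_j), with n-1 = 4.
  S[U,U] = ((-0.8)·(-0.8) + (-2.8)·(-2.8) + (2.2)·(2.2) + (-0.8)·(-0.8) + (2.2)·(2.2)) / 4 = 18.8/4 = 4.7
  S[U,V] = ((-0.8)·(1) + (-2.8)·(1) + (2.2)·(-2) + (-0.8)·(-3) + (2.2)·(3)) / 4 = 1/4 = 0.25
  S[V,V] = ((1)·(1) + (1)·(1) + (-2)·(-2) + (-3)·(-3) + (3)·(3)) / 4 = 24/4 = 6

S is symmetric (S[j,i] = S[i,j]). Assembling:

S = [[4.7, 0.25],
 [0.25, 6]]


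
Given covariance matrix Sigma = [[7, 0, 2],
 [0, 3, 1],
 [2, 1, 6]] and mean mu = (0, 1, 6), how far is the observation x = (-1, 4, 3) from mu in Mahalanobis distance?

Step 1 — centre the observation: (x - mu) = (-1, 3, -3).

Step 2 — invert Sigma (cofactor / det for 3×3, or solve directly):
  Sigma^{-1} = [[0.1589, 0.0187, -0.0561],
 [0.0187, 0.3551, -0.0654],
 [-0.0561, -0.0654, 0.1963]].

Step 3 — form the quadratic (x - mu)^T · Sigma^{-1} · (x - mu):
  Sigma^{-1} · (x - mu) = (0.0654, 1.243, -0.729).
  (x - mu)^T · [Sigma^{-1} · (x - mu)] = (-1)·(0.0654) + (3)·(1.243) + (-3)·(-0.729) = 5.8505.

Step 4 — take square root: d = √(5.8505) ≈ 2.4188.

d(x, mu) = √(5.8505) ≈ 2.4188


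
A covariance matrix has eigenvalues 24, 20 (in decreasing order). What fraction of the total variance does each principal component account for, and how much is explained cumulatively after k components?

Step 1 — total variance = trace(Sigma) = Σ λ_i = 24 + 20 = 44.

Step 2 — fraction explained by component i = λ_i / Σ λ:
  PC1: 24/44 = 0.5455
  PC2: 20/44 = 0.4545

Step 3 — cumulative fraction after k components = (λ_1 + ... + λ_k) / Σ λ:
  k = 1: 24/44 = 0.5455
  k = 2: (24 + 20)/44 = 44/44 = 1

Summary (fraction, with percent):

explained: PC1 0.5455 (54.55%), PC2 0.4545 (45.45%);  cumulative: 0.5455, 1


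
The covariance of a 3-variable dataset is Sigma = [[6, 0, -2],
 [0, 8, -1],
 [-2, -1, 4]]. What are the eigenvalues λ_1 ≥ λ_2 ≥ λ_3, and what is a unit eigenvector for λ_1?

Step 1 — characteristic polynomial p(λ) = det(λI - Sigma) = λ³ - tr·λ² + c_1·λ - det, where tr = trace, c_1 = sum of the principal 2×2 minors, det = det(Sigma):
  tr = 6 + 8 + 4 = 18,
  c_1 = (6·8 - (0)²) + (6·4 - (-2)²) + (8·4 - (-1)²) = 48 + 20 + 31 = 99,
  det = 6·(8·4 - (-1)²) - (0)·((0)·4 - (-1)·(-2)) + (-2)·((0)·(-1) - 8·(-2)) = 6·(31) - (0)·(-2) + (-2)·(16) = 154.
  So p(λ) = λ³ - 18λ² + 99λ - 154.
Step 2 — look for an integer root (rational root theorem: any rational root is an integer divisor of 154). Testing λ = 7:
  p(7) = 343 - 882 + 693 - 154 = 0  ✓
  Dividing out (λ - 7): p(λ) = (λ - 7)(λ² - 11λ + 22).
Step 3 — remaining eigenvalues from the quadratic λ² - 11λ + 22 = 0:
  Δ = 11² - 4·22 = 121 - 88 = 33,  λ = (11 ± √33)/2 = (11 ± 5.7446)/2 ≈ 8.3723 or 2.6277.
  Sorted: λ_1 = 8.3723,  λ_2 = 7,  λ_3 = 2.6277  (check: sum = 18 = tr ✓).

Step 4 — unit eigenvector for λ_1 ≈ 8.3723: v spans the null space of (Sigma - λ_1 I), whose rows are
  r_1 = (-2.3723, 0, -2),  r_2 = (0, -0.3723, -1),  r_3 = (-2, -1, -4.3723).
  v is orthogonal to every row, so take v ∝ r_1 × r_2 = ((0)·(-1) - (-2)·(-0.3723), (-2)·(0) - (-2.3723)·(-1), (-2.3723)·(-0.3723) - (0)·(0)) ≈ (-0.7446, -2.3723, 0.8832).
  Rescale (multiply by -1 so the first nonzero entry is positive): u = (0.7446, 2.3723, -0.8832).
  ||u|| = √((0.7446)² + (2.3723)² + (-0.8832)²) = √(6.9621) ≈ 2.6386,  v_1 = u/||u|| ≈ (0.2822, 0.8991, -0.3347) (||v_1|| = 1).

λ_1 = 8.3723,  λ_2 = 7,  λ_3 = 2.6277;  v_1 ≈ (0.2822, 0.8991, -0.3347)


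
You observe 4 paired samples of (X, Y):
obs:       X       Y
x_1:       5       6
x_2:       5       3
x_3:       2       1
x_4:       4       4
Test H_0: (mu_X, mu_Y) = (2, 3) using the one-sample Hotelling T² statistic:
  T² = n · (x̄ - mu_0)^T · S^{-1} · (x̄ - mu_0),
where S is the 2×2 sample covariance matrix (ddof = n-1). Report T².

Step 1 — sample mean vector:
  mean(X) = (5 + 5 + 2 + 4) / 4 = 16/4 = 4
  mean(Y) = (6 + 3 + 1 + 4) / 4 = 14/4 = 3.5
  x̄ = (4, 3.5),  deviation x̄ - mu_0 = (4, 3.5) - (2, 3) = (2, 0.5).

Step 2 — sample covariance matrix, S[i,j] = (1/(n-1)) · Σ_k (x_{k,i} - mean_i) · (x_{k,j} - mean_j), divisor n-1 = 3:
  S[X,X] = ((1)·(1) + (1)·(1) + (-2)·(-2) + (0)·(0)) / 3 = 6/3 = 2
  S[X,Y] = ((1)·(2.5) + (1)·(-0.5) + (-2)·(-2.5) + (0)·(0.5)) / 3 = 7/3 = 2.3333
  S[Y,Y] = ((2.5)·(2.5) + (-0.5)·(-0.5) + (-2.5)·(-2.5) + (0.5)·(0.5)) / 3 = 13/3 = 4.3333
  S = [[2, 2.3333],
 [2.3333, 4.3333]].

Step 3 — invert S. det(S) = 2·4.3333 - (2.3333)² = 3.2222.
  S^{-1} = (1/det) · [[d, -b], [-b, a]] = [[1.3448, -0.7241],
 [-0.7241, 0.6207]].

Step 4 — quadratic form (x̄ - mu_0)^T · S^{-1} · (x̄ - mu_0):
  S^{-1} · (x̄ - mu_0) = (2.3276, -1.1379),
  (x̄ - mu_0)^T · [...] = (2)·(2.3276) + (0.5)·(-1.1379) = 4.0862.

Step 5 — scale by n: T² = 4 · 4.0862 = 16.3448.

T² ≈ 16.3448


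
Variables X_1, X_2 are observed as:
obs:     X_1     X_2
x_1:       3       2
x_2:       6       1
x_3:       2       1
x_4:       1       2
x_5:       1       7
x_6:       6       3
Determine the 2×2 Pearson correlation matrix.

Step 1 — column means:
  mean(X_1) = (3 + 6 + 2 + 1 + 1 + 6) / 6 = 19/6 = 3.1667
  mean(X_2) = (2 + 1 + 1 + 2 + 7 + 3) / 6 = 16/6 = 2.6667

Step 2 — sample variances and covariances s[i,j] = (1/(n-1)) · Σ_k (x_{k,i} - mean_i) · (x_{k,j} - mean_j), with n-1 = 5:
  s[X_1,X_1] = ((-0.1667)·(-0.1667) + (2.8333)·(2.8333) + (-1.1667)·(-1.1667) + (-2.1667)·(-2.1667) + (-2.1667)·(-2.1667) + (2.8333)·(2.8333)) / 5 = 26.8333/5 = 5.3667
  s[X_1,X_2] = ((-0.1667)·(-0.6667) + (2.8333)·(-1.6667) + (-1.1667)·(-1.6667) + (-2.1667)·(-0.6667) + (-2.1667)·(4.3333) + (2.8333)·(0.3333)) / 5 = -9.6667/5 = -1.9333
  s[X_2,X_2] = ((-0.6667)·(-0.6667) + (-1.6667)·(-1.6667) + (-1.6667)·(-1.6667) + (-0.6667)·(-0.6667) + (4.3333)·(4.3333) + (0.3333)·(0.3333)) / 5 = 25.3333/5 = 5.0667
  Sample standard deviations s_i = √(s[i,i]):
  s(X_1) = √(5.3667) = 2.3166
  s(X_2) = √(5.0667) = 2.2509

Step 3 — r_{ij} = s_{ij} / (s_i · s_j):
  r[X_1,X_1] = 1 (diagonal).
  r[X_1,X_2] = -1.9333 / (2.3166 · 2.2509) = -1.9333 / 5.2145 = -0.3708
  r[X_2,X_2] = 1 (diagonal).

R is symmetric with unit diagonal. Assembling:

R = [[1, -0.3708],
 [-0.3708, 1]]


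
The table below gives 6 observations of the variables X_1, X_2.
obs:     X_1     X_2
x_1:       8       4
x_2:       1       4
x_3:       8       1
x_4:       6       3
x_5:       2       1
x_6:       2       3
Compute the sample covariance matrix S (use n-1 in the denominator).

Step 1 — column means:
  mean(X_1) = (8 + 1 + 8 + 6 + 2 + 2) / 6 = 27/6 = 4.5
  mean(X_2) = (4 + 4 + 1 + 3 + 1 + 3) / 6 = 16/6 = 2.6667

Step 2 — sample covariance S[i,j] = (1/(n-1)) · Σ_k (x_{k,i} - mean_i) · (x_{k,j} - mean_j), with n-1 = 5.
  S[X_1,X_1] = ((3.5)·(3.5) + (-3.5)·(-3.5) + (3.5)·(3.5) + (1.5)·(1.5) + (-2.5)·(-2.5) + (-2.5)·(-2.5)) / 5 = 51.5/5 = 10.3
  S[X_1,X_2] = ((3.5)·(1.3333) + (-3.5)·(1.3333) + (3.5)·(-1.6667) + (1.5)·(0.3333) + (-2.5)·(-1.6667) + (-2.5)·(0.3333)) / 5 = -2/5 = -0.4
  S[X_2,X_2] = ((1.3333)·(1.3333) + (1.3333)·(1.3333) + (-1.6667)·(-1.6667) + (0.3333)·(0.3333) + (-1.6667)·(-1.6667) + (0.3333)·(0.3333)) / 5 = 9.3333/5 = 1.8667

S is symmetric (S[j,i] = S[i,j]). Assembling:

S = [[10.3, -0.4],
 [-0.4, 1.8667]]


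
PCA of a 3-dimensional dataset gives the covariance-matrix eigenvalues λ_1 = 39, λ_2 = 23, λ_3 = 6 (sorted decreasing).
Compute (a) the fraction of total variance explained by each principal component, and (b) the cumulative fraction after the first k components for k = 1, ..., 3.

Step 1 — total variance = trace(Sigma) = Σ λ_i = 39 + 23 + 6 = 68.

Step 2 — fraction explained by component i = λ_i / Σ λ:
  PC1: 39/68 = 0.5735
  PC2: 23/68 = 0.3382
  PC3: 6/68 = 0.0882

Step 3 — cumulative fraction after k components = (λ_1 + ... + λ_k) / Σ λ:
  k = 1: 39/68 = 0.5735
  k = 2: (39 + 23)/68 = 62/68 = 0.9118
  k = 3: (39 + 23 + 6)/68 = 68/68 = 1

Summary (fraction, with percent):

explained: PC1 0.5735 (57.35%), PC2 0.3382 (33.82%), PC3 0.0882 (8.82%);  cumulative: 0.5735, 0.9118, 1


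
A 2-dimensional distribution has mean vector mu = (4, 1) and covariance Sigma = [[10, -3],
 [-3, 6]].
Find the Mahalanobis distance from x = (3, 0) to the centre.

Step 1 — centre the observation: (x - mu) = (-1, -1).

Step 2 — invert Sigma. det(Sigma) = 10·6 - (-3)² = 51.
  Sigma^{-1} = (1/det) · [[d, -b], [-b, a]] = [[0.1176, 0.0588],
 [0.0588, 0.1961]].

Step 3 — form the quadratic (x - mu)^T · Sigma^{-1} · (x - mu):
  Sigma^{-1} · (x - mu) = (-0.1765, -0.2549).
  (x - mu)^T · [Sigma^{-1} · (x - mu)] = (-1)·(-0.1765) + (-1)·(-0.2549) = 0.4314.

Step 4 — take square root: d = √(0.4314) ≈ 0.6568.

d(x, mu) = √(0.4314) ≈ 0.6568


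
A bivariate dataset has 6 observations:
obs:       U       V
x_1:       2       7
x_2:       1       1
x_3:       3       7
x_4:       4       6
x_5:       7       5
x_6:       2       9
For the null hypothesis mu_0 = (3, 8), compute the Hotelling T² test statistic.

Step 1 — sample mean vector:
  mean(U) = (2 + 1 + 3 + 4 + 7 + 2) / 6 = 19/6 = 3.1667
  mean(V) = (7 + 1 + 7 + 6 + 5 + 9) / 6 = 35/6 = 5.8333
  x̄ = (3.1667, 5.8333),  deviation x̄ - mu_0 = (3.1667, 5.8333) - (3, 8) = (0.1667, -2.1667).

Step 2 — sample covariance matrix, S[i,j] = (1/(n-1)) · Σ_k (x_{k,i} - mean_i) · (x_{k,j} - mean_j), divisor n-1 = 5:
  S[U,U] = ((-1.1667)·(-1.1667) + (-2.1667)·(-2.1667) + (-0.1667)·(-0.1667) + (0.8333)·(0.8333) + (3.8333)·(3.8333) + (-1.1667)·(-1.1667)) / 5 = 22.8333/5 = 4.5667
  S[U,V] = ((-1.1667)·(1.1667) + (-2.1667)·(-4.8333) + (-0.1667)·(1.1667) + (0.8333)·(0.1667) + (3.8333)·(-0.8333) + (-1.1667)·(3.1667)) / 5 = 2.1667/5 = 0.4333
  S[V,V] = ((1.1667)·(1.1667) + (-4.8333)·(-4.8333) + (1.1667)·(1.1667) + (0.1667)·(0.1667) + (-0.8333)·(-0.8333) + (3.1667)·(3.1667)) / 5 = 36.8333/5 = 7.3667
  S = [[4.5667, 0.4333],
 [0.4333, 7.3667]].

Step 3 — invert S. det(S) = 4.5667·7.3667 - (0.4333)² = 33.4533.
  S^{-1} = (1/det) · [[d, -b], [-b, a]] = [[0.2202, -0.013],
 [-0.013, 0.1365]].

Step 4 — quadratic form (x̄ - mu_0)^T · S^{-1} · (x̄ - mu_0):
  S^{-1} · (x̄ - mu_0) = (0.0648, -0.2979),
  (x̄ - mu_0)^T · [...] = (0.1667)·(0.0648) + (-2.1667)·(-0.2979) = 0.6563.

Step 5 — scale by n: T² = 6 · 0.6563 = 3.9378.

T² ≈ 3.9378


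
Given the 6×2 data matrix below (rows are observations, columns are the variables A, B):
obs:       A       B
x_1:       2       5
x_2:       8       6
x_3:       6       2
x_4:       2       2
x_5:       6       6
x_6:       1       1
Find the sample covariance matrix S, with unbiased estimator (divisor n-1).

Step 1 — column means:
  mean(A) = (2 + 8 + 6 + 2 + 6 + 1) / 6 = 25/6 = 4.1667
  mean(B) = (5 + 6 + 2 + 2 + 6 + 1) / 6 = 22/6 = 3.6667

Step 2 — sample covariance S[i,j] = (1/(n-1)) · Σ_k (x_{k,i} - mean_i) · (x_{k,j} - mean_j), with n-1 = 5.
  S[A,A] = ((-2.1667)·(-2.1667) + (3.8333)·(3.8333) + (1.8333)·(1.8333) + (-2.1667)·(-2.1667) + (1.8333)·(1.8333) + (-3.1667)·(-3.1667)) / 5 = 40.8333/5 = 8.1667
  S[A,B] = ((-2.1667)·(1.3333) + (3.8333)·(2.3333) + (1.8333)·(-1.6667) + (-2.1667)·(-1.6667) + (1.8333)·(2.3333) + (-3.1667)·(-2.6667)) / 5 = 19.3333/5 = 3.8667
  S[B,B] = ((1.3333)·(1.3333) + (2.3333)·(2.3333) + (-1.6667)·(-1.6667) + (-1.6667)·(-1.6667) + (2.3333)·(2.3333) + (-2.6667)·(-2.6667)) / 5 = 25.3333/5 = 5.0667

S is symmetric (S[j,i] = S[i,j]). Assembling:

S = [[8.1667, 3.8667],
 [3.8667, 5.0667]]


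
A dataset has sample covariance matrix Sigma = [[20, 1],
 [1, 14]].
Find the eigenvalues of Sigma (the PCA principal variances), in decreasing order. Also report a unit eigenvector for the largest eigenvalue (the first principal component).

Step 1 — characteristic polynomial of 2×2 Sigma:
  det(Sigma - λI) = λ² - trace · λ + det = 0.
  trace = 20 + 14 = 34, det = 20·14 - (1)² = 279.
Step 2 — discriminant:
  Δ = trace² - 4·det = 1156 - 1116 = 40.
Step 3 — eigenvalues:
  λ = (trace ± √Δ)/2 = (34 ± 6.3246)/2,
  λ_1 = 20.1623,  λ_2 = 13.8377.

Step 4 — unit eigenvector for λ_1: solve (Sigma - λ_1 I)v = 0. First row:
  (20 - 20.1623)·v_x + (1)·v_y = 0, i.e. (-0.1623)·v_x + (1)·v_y = 0,
  so v ∝ (b, λ_1 - a) = (1, 0.1623) = u.
  ||u|| = √((1)² + (0.1623)²) = √(1.0263) ≈ 1.0131,
  v_1 = u/||u|| ≈ (0.9871, 0.1602) (||v_1|| = 1).

λ_1 = 20.1623,  λ_2 = 13.8377;  v_1 ≈ (0.9871, 0.1602)
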